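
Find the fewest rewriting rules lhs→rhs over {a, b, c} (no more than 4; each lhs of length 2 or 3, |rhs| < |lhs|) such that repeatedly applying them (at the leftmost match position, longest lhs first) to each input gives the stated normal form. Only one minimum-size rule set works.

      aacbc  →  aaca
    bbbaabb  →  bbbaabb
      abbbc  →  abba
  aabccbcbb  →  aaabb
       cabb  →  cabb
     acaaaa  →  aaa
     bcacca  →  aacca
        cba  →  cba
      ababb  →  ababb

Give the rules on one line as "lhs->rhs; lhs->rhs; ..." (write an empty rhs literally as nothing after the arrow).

bc->a; bcc->; caa->

  | aacbc => aaca
  | bbbaabb
  | abbbc => abba
  | aabccbcbb => aabcbb => aaabb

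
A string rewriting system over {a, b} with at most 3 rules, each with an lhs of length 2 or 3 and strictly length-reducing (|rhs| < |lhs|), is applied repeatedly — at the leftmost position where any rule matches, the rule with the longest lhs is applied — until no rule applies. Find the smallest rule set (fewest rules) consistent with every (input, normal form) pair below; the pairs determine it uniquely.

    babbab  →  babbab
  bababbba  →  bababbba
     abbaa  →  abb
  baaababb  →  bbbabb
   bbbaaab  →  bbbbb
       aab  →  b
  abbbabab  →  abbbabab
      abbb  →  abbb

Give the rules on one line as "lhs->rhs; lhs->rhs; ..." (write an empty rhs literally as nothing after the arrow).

  | babbab
  | bababbba
  | abbaa => abb
  | baaababb => bbbabb

aa->; aaa->b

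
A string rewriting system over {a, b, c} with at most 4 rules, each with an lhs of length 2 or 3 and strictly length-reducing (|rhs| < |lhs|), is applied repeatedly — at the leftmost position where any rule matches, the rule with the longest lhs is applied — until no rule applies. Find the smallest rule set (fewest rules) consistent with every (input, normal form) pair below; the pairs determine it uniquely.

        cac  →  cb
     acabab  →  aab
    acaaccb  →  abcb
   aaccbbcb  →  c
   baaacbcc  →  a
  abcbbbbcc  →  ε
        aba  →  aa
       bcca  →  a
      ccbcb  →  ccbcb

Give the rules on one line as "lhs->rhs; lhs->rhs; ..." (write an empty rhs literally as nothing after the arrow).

  | cac => cb
  | acabab => babab => abab => aab
  | acaaccb => baaccb => aaccb => abcb
  | aaccbbcb => abcbbcb => abcccb => acb => bb => c

ac->b; ba->a; bb->c; bcc->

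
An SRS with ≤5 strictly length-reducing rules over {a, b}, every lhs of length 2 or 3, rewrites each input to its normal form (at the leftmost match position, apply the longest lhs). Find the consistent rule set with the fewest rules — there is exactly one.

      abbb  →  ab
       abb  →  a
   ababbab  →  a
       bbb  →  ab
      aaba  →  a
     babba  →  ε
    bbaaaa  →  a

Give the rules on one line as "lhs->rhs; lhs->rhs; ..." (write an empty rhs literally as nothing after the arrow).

aa->a; ba->; bab->; bb->a

  | abbb => aab => ab
  | abb => aa => a
  | ababbab => abab => a
  | bbb => ab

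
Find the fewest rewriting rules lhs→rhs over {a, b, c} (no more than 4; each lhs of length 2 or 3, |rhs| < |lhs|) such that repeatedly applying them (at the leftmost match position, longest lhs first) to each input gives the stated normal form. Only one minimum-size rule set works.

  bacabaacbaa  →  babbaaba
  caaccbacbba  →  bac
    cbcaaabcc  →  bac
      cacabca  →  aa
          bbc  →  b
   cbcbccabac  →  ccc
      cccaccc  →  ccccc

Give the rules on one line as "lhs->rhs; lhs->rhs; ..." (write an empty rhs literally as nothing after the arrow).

  | bacabaacbaa => babbaacbaa => babbaacaa => babbaaba
  | caaccbacbba => baccbacbba => baccacbba => bacbcbba => baccbba => baccba => bacca => bacb => bac
  | cbcaaabcc => ccaaabcc => cbaabcc => caabcc => babcc => bac
  | cacabca => bcabca => abca => aa

bc->; ca->b; cb->c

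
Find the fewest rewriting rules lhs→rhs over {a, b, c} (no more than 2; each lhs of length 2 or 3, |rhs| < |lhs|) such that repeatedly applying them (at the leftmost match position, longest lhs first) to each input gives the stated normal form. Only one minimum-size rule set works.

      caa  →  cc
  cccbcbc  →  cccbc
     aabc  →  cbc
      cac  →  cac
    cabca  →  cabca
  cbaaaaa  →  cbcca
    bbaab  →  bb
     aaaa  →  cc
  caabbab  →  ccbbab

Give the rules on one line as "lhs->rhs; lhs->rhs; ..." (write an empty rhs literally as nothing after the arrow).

aa->c; bcb->b

  | caa => cc
  | cccbcbc => cccbc
  | aabc => cbc
  | cac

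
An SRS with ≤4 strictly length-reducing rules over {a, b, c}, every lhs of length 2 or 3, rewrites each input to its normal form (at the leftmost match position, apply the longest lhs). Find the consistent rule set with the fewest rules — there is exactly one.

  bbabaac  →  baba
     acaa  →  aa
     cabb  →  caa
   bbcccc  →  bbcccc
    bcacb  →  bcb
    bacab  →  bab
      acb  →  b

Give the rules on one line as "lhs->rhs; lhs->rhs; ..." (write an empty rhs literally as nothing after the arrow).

abb->aa; ac->; bba->ba

  | bbabaac => babaac => baba
  | acaa => aa
  | cabb => caa
  | bbcccc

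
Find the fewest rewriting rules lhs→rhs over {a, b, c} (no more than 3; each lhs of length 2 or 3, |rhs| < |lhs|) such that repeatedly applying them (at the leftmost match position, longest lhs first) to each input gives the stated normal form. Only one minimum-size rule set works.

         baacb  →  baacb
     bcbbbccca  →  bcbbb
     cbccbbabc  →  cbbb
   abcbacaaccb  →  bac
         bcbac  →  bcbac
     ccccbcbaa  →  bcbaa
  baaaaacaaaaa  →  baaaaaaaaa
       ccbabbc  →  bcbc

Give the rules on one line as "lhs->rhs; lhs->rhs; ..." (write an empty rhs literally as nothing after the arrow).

  | baacb
  | bcbbbccca => bcbbbca => bcbbb
  | cbccbbabc => cbbbabc => cbbbcc => cbbb
  | abcbacaaccb => ccbacaaccb => bacaaccb => baaccb => baab => bac

ab->c; ca->; cc->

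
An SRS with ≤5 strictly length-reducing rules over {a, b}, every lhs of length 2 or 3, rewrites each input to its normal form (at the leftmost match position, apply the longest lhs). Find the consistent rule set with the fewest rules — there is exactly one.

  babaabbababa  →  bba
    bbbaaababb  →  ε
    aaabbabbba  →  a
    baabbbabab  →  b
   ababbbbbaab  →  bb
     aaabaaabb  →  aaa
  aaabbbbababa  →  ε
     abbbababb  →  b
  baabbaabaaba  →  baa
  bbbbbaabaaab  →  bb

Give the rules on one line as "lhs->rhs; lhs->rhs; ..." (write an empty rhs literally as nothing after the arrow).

  | babaabbababa => babbababa => bababa => bba
  | bbbaaababb => abaaababb => aababb => abb => ε
  | aaabbabbba => aaabbba => aaba => a
  | baabbbabab => bababab => bbab => bbb => ab => b

ab->b; aba->; abb->; bbb->ab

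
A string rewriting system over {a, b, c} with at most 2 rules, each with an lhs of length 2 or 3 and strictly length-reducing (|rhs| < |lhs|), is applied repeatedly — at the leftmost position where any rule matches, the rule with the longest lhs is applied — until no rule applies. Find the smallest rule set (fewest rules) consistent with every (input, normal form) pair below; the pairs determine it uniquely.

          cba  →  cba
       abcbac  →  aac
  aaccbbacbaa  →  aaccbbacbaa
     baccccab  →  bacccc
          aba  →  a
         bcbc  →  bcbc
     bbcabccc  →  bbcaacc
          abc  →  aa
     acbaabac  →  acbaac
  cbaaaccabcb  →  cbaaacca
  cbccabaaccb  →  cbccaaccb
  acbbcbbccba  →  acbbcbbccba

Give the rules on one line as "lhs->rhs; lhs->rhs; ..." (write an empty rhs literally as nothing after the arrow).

ab->; abc->aa

  | cba
  | abcbac => aabac => aac
  | aaccbbacbaa
  | baccccab => bacccc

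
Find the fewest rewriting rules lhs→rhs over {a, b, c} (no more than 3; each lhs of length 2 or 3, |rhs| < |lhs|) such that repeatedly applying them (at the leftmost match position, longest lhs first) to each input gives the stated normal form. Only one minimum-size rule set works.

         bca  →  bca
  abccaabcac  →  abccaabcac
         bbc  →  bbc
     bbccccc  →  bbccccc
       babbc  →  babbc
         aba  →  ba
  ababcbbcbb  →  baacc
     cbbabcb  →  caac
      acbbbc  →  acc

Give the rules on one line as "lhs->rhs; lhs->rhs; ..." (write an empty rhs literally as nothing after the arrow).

aba->ba; bcb->ac; cb->c

  | bca
  | abccaabcac
  | bbc
  | bbccccc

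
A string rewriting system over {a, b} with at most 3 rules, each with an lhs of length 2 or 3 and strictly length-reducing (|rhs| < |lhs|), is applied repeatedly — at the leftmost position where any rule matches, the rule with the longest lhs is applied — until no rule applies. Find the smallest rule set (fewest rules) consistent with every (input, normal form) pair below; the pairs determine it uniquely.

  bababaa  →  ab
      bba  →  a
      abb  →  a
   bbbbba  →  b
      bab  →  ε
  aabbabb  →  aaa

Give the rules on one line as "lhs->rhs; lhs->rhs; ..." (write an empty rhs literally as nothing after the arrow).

ba->b; bb->

  | bababaa => bbabaa => abaa => aba => ab
  | bba => a
  | abb => a
  | bbbbba => bbba => ba => b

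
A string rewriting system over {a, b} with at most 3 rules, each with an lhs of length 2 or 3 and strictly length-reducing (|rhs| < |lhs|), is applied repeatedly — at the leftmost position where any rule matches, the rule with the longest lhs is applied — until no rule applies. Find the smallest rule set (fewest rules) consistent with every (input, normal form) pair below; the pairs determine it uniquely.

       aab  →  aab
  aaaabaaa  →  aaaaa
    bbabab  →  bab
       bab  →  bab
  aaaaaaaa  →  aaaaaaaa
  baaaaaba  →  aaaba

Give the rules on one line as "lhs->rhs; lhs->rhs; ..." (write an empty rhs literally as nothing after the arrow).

baa->; bba->

  | aab
  | aaaabaaa => aaaaa
  | bbabab => bab
  | bab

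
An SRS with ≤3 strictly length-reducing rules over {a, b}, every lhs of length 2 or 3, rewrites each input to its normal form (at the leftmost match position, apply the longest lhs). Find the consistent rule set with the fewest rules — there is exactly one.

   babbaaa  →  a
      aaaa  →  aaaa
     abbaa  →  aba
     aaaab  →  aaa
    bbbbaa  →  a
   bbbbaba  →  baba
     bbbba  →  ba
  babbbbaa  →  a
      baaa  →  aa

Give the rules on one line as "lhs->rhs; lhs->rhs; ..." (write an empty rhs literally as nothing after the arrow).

aab->a; baa->a; bbb->

  | babbaaa => babaa => baa => a
  | aaaa
  | abbaa => aba
  | aaaab => aaa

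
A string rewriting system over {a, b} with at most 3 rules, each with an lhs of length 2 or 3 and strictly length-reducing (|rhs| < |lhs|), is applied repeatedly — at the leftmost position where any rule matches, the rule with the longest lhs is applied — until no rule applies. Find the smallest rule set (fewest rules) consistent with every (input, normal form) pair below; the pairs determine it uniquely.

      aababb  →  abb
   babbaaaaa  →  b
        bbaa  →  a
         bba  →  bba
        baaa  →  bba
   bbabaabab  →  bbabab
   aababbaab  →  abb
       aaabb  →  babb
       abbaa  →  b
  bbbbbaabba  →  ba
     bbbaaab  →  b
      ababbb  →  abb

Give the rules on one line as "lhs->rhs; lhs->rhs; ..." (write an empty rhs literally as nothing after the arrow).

  | aababb => abb
  | babbaaaaa => babbbaaa => baaaaa => bbaaa => bbba => aa => b
  | bbaa => bbb => a
  | bba

aa->b; aab->; bbb->a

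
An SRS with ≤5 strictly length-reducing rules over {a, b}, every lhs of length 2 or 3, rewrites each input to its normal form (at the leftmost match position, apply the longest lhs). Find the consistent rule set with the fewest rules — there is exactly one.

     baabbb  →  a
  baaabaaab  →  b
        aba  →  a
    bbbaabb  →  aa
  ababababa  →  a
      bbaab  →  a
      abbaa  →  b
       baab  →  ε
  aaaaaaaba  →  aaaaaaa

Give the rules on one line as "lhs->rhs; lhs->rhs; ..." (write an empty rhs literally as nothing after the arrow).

  | baabbb => bbbb => aab => a
  | baaabaaab => babaaab => baaab => bab => b
  | aba => a
  | bbbaabb => aaaabb => aaab => aa

ab->; baa->b; bb->; bbb->aa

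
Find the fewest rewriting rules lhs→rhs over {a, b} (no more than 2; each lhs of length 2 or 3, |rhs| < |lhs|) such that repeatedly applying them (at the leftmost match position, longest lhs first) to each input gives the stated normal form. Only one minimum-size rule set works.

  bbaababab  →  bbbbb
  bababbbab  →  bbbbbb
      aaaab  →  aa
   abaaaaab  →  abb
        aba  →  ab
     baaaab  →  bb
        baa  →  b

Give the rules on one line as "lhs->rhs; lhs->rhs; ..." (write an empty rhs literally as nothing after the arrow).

aab->; ba->b

  | bbaababab => bbababab => bbbabab => bbbbab => bbbbb
  | bababbbab => bbabbbab => bbbbbab => bbbbbb
  | aaaab => aa
  | abaaaaab => abaaaab => abaaab => abaab => abab => abb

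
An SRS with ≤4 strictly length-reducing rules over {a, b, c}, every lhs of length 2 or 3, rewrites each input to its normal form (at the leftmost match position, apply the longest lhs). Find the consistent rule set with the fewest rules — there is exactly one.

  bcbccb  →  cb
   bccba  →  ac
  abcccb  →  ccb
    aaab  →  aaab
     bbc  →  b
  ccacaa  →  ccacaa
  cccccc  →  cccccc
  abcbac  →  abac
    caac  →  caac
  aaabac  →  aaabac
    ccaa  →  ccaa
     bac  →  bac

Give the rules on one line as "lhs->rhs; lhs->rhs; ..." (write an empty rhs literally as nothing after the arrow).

acc->cc; bc->; cba->ac

  | bcbccb => bccb => cb
  | bccba => cba => ac
  | abcccb => accb => ccb
  | aaab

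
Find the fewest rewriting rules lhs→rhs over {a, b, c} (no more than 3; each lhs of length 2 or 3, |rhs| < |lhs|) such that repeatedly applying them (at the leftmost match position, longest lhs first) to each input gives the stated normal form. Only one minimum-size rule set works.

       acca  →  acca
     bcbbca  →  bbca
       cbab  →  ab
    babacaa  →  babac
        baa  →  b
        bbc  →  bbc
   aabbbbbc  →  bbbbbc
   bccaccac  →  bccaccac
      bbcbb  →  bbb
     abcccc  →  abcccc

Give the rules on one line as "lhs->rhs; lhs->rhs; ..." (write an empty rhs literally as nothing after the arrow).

  | acca
  | bcbbca => bbca
  | cbab => ab
  | babacaa => babac

aa->; cb->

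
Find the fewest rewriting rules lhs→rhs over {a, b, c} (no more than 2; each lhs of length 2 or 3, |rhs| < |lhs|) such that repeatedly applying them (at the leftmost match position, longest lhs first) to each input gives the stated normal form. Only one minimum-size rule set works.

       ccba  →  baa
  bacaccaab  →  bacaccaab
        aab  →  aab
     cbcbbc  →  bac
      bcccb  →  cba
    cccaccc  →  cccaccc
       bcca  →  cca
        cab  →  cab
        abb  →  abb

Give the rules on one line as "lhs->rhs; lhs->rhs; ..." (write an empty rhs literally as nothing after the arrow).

  | ccba => baa
  | bacaccaab
  | aab
  | cbcbbc => ccbbc => babc => bac

bc->c; ccb->ba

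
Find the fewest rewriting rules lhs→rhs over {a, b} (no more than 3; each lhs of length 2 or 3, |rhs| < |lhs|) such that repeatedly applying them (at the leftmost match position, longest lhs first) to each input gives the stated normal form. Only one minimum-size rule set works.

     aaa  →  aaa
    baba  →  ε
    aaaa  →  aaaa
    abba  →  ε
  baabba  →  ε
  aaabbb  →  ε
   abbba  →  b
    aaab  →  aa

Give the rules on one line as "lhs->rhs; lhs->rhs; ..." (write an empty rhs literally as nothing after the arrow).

ab->; ba->

  | aaa
  | baba => ba => ε
  | aaaa
  | abba => ba => ε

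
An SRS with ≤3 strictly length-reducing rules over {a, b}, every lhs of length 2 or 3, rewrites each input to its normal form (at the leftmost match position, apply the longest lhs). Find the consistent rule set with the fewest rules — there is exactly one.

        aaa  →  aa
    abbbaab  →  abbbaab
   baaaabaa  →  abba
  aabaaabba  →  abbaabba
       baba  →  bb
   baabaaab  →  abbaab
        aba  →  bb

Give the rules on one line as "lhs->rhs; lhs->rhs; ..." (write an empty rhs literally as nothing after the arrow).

  | aaa => aa
  | abbbaab
  | baaaabaa => baaabaa => baabaa => babba => abba
  | aabaaabba => abbaabba

aaa->aa; aba->bb; bab->ab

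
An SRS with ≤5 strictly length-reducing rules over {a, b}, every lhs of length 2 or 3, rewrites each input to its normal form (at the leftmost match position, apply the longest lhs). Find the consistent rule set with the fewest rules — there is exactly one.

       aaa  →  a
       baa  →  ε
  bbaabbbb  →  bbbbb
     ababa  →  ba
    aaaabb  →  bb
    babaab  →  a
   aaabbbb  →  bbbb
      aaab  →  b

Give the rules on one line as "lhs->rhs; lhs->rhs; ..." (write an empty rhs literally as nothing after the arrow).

  | aaa => aa => a
  | baa => ε
  | bbaabbbb => bbbbb
  | ababa => aaba => ba

aa->a; aab->b; ab->a; baa->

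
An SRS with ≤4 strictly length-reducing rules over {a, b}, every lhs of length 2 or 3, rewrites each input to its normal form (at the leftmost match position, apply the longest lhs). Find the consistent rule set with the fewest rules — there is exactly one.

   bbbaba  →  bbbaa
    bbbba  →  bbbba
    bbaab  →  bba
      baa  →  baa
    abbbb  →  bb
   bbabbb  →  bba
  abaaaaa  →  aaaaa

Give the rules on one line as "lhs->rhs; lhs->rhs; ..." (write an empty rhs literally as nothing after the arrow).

  | bbbaba => bbbaa
  | bbbba
  | bbaab => bba
  | baa

ab->; abb->; bab->ba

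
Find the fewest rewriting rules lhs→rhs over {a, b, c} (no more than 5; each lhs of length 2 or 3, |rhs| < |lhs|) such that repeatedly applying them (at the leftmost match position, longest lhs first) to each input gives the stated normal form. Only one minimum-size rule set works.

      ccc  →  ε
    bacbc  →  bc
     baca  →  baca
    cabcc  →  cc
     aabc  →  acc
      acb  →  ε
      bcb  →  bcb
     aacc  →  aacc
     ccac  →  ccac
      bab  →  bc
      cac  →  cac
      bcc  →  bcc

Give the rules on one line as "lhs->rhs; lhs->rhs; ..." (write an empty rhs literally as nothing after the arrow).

  | ccc => ε
  | bacbc => bc
  | baca
  | cabcc => cc

ab->c; acb->; cab->; ccc->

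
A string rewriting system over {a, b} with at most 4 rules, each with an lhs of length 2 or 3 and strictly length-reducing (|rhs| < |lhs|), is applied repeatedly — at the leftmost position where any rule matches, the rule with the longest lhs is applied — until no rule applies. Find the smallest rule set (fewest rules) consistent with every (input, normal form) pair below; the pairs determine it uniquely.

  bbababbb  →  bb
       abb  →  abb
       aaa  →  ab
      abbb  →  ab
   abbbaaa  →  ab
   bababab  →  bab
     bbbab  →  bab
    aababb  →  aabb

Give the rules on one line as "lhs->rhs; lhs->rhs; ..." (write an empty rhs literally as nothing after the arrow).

  | bbababbb => bbabbb => bbbb => bb
  | abb
  | aaa => ab
  | abbb => ab

aaa->ab; aba->a; bba->b; bbb->b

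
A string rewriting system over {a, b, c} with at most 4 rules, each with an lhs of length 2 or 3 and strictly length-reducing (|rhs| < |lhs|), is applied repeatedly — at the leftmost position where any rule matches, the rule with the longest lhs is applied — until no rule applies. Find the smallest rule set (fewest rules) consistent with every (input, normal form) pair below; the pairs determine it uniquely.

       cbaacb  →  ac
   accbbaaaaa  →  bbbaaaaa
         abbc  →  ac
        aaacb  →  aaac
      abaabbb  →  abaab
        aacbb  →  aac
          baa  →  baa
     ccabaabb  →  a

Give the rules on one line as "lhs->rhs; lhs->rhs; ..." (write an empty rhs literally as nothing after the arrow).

  | cbaacb => caacb => acb => ac
  | accbbaaaaa => bbbaaaaa
  | abbc => ac
  | aaacb => aaac

abb->a; acc->b; ca->; cb->c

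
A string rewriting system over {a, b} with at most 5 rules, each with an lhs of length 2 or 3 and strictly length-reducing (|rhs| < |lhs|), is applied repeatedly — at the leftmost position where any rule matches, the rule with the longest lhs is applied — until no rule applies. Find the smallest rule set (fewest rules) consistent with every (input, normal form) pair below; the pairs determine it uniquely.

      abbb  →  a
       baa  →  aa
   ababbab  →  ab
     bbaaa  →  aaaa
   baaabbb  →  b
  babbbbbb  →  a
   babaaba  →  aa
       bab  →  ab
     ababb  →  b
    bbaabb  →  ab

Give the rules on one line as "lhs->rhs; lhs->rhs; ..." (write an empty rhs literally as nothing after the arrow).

  | abbb => bb => a
  | baa => aa
  | ababbab => aabbab => bab => ab
  | bbaaa => aaaa

aab->; abb->b; ba->a; bb->a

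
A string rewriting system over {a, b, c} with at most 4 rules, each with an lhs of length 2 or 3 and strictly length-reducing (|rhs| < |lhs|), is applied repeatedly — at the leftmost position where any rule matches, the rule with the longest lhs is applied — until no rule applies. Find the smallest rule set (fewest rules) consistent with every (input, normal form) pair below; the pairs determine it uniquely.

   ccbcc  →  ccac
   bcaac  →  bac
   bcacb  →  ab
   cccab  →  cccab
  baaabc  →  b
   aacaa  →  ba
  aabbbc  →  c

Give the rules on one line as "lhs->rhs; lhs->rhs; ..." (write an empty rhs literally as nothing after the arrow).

  | ccbcc => ccac
  | bcaac => aaac => bac
  | bcacb => aacb => bcb => ab
  | cccab

aa->b; bb->; bc->a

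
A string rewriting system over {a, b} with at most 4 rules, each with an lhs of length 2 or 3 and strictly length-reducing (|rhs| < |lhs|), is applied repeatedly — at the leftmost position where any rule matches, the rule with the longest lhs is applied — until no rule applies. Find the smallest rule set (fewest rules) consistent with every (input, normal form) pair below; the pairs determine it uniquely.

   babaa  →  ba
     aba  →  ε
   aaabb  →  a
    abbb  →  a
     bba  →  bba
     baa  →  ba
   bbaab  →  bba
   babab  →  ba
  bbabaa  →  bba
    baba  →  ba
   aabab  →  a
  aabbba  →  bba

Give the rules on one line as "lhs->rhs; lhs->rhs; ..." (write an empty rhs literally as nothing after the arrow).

  | babaa => baaa => baa => ba
  | aba => aa => ε
  | aaabb => abb => ab => a
  | abbb => abb => ab => a

aa->; aab->; ab->a; baa->ba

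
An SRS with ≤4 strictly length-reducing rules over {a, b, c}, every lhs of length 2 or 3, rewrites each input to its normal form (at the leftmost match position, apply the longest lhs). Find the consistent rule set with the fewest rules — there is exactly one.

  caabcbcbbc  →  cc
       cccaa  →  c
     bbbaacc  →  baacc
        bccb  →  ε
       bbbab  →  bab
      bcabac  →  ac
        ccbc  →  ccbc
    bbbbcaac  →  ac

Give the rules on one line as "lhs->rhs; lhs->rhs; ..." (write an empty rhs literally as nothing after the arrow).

  | caabcbcbbc => abcbcbbc => bbcbbc => cbbc => cc
  | cccaa => cca => c
  | bbbaacc => baacc
  | bccb => bb => ε

abc->b; bb->; bcc->b; ca->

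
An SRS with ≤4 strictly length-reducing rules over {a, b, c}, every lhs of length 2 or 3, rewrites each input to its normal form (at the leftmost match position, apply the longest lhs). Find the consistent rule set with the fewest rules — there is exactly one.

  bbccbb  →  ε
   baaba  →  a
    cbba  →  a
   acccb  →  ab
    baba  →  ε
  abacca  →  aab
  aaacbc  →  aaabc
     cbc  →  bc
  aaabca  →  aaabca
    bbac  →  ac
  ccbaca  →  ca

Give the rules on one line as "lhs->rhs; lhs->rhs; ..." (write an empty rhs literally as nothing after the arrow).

  | bbccbb => ccbb => cbb => bb => ε
  | baaba => aba => a
  | cbba => bba => a
  | acccb => accb => acb => ab

ba->; bb->; cb->b; cca->ab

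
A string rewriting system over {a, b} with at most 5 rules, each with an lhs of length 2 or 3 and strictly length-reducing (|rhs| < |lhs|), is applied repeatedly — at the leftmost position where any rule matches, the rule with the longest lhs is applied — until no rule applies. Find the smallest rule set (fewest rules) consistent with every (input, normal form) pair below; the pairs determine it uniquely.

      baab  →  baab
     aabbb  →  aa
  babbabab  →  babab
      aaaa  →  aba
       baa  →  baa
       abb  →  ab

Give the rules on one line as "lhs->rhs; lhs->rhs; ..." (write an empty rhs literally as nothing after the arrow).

aaa->ab; bb->b; bba->; bbb->

  | baab
  | aabbb => aa
  | babbabab => babab
  | aaaa => aba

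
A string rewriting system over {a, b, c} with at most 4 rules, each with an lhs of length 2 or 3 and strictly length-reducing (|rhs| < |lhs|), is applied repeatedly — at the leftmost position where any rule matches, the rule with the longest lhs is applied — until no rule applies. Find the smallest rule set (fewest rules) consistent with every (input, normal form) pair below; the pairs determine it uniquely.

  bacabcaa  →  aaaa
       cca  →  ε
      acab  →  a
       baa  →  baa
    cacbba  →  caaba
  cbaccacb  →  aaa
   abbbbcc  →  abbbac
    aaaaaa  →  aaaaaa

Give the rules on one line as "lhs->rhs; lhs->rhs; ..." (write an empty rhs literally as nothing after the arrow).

aca->c; bc->a; cb->a; cca->

  | bacabcaa => bcbcaa => abcaa => aaaa
  | cca => ε
  | acab => cb => a
  | baa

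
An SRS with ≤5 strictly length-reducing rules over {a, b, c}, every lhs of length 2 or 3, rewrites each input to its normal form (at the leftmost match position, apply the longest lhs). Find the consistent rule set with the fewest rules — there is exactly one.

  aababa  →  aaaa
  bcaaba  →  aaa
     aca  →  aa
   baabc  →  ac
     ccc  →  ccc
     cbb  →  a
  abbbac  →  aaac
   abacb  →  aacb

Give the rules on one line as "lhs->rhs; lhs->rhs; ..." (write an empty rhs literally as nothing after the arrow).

abc->c; ba->a; bb->a; ca->a

  | aababa => aaaba => aaaa
  | bcaaba => baaba => aaba => aaa
  | aca => aa
  | baabc => aabc => ac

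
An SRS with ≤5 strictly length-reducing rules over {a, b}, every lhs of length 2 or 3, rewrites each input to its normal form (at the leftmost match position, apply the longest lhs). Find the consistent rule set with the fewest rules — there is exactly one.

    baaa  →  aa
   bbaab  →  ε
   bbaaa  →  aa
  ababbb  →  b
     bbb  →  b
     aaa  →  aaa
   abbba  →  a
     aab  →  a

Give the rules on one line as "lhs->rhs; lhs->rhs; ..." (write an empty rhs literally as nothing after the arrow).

  | baaa => aa
  | bbaab => baab => ab => ε
  | bbaaa => baaa => aa
  | ababbb => abbb => bb => b

ab->; ba->a; baa->a; bb->b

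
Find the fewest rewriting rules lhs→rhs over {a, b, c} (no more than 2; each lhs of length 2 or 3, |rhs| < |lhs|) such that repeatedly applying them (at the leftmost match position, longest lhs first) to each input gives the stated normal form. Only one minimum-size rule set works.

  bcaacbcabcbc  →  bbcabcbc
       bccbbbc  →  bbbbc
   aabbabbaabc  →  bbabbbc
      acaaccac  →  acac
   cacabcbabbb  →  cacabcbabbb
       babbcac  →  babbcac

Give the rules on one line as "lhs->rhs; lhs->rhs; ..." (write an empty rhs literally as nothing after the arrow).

aa->; cc->

  | bcaacbcabcbc => bccbcabcbc => bbcabcbc
  | bccbbbc => bbbbc
  | aabbabbaabc => bbabbaabc => bbabbbc
  | acaaccac => acccac => acac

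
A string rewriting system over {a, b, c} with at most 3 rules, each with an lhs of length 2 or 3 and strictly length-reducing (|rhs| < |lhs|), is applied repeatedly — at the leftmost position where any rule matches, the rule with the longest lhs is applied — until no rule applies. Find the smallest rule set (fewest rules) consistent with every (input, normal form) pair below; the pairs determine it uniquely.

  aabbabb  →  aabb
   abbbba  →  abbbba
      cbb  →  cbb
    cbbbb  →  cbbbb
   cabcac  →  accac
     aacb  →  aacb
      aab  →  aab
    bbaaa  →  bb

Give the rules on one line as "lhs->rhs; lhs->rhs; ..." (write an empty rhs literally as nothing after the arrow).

aaa->; bab->; cab->ac

  | aabbabb => aabb
  | abbbba
  | cbb
  | cbbbb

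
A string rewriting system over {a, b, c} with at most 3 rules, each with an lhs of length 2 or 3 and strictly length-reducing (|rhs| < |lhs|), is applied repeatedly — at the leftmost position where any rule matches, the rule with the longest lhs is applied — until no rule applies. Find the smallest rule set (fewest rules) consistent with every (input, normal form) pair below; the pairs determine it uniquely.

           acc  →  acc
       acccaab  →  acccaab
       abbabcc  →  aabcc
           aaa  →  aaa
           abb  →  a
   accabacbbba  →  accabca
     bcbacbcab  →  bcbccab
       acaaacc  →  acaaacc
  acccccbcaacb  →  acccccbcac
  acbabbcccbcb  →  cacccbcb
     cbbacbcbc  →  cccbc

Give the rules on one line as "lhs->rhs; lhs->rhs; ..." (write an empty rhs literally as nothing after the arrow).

  | acc
  | acccaab
  | abbabcc => aabcc
  | aaa

acb->c; bb->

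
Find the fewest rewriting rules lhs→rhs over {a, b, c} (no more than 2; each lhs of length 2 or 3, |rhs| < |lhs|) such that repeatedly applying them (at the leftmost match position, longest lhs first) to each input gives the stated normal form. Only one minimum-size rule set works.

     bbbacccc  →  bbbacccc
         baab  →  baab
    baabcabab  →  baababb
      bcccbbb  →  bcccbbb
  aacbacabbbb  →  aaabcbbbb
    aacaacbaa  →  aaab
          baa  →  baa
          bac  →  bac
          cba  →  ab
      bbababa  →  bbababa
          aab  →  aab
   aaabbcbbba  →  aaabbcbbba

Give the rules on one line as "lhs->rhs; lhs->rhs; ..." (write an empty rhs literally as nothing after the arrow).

ca->c; cba->ab

  | bbbacccc
  | baab
  | baabcabab => baabcbab => baababb
  | bcccbbb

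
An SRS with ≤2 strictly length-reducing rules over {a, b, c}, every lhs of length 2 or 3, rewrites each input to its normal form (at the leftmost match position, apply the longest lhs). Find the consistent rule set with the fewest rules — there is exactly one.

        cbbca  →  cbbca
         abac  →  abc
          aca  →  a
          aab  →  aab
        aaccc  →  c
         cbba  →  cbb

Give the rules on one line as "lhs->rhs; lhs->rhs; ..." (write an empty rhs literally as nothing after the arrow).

ac->; ba->b

  | cbbca
  | abac => abc
  | aca => a
  | aab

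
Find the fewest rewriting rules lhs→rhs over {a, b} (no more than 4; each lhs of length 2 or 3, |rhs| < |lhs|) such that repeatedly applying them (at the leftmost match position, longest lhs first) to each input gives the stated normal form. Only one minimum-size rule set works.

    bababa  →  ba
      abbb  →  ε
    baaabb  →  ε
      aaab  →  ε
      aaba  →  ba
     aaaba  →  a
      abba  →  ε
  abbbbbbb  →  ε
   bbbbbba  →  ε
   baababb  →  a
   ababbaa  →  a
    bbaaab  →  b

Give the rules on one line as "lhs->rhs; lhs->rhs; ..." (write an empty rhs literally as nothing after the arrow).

  | bababa => baba => ba
  | abbb => bbb => ab => ε
  | baaabb => babb => bbb => ab => ε
  | aaab => ab => ε

aa->; ab->; abb->bb; bb->a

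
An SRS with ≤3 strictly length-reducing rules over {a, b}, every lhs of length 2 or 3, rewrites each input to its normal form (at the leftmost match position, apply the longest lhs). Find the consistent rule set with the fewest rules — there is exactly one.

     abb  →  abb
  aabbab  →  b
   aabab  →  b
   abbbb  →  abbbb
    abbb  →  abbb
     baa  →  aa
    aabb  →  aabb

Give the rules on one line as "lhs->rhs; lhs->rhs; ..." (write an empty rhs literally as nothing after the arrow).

aaa->; ba->a

  | abb
  | aabbab => aabab => aaab => b
  | aabab => aaab => b
  | abbbb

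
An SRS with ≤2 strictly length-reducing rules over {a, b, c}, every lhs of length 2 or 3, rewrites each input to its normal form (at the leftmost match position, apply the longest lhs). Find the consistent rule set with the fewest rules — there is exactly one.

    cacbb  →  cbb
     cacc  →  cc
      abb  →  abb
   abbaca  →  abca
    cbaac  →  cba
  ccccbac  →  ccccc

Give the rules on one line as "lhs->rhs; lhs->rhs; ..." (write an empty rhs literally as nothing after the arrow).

ac->; bac->c

  | cacbb => cbb
  | cacc => cc
  | abb
  | abbaca => abca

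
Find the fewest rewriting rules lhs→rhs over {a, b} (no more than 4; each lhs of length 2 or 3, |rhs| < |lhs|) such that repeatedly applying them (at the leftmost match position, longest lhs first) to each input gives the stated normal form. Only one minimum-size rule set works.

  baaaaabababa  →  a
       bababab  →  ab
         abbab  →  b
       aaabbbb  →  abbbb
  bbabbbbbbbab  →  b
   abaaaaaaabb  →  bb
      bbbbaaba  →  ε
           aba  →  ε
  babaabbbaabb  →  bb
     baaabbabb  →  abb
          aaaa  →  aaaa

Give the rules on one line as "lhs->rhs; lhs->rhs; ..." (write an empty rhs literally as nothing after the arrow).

aab->b; aba->; ba->a; baa->a

  | baaaaabababa => aaaabababa => aabababa => bababa => ababa => ba => a
  | bababab => ababab => bab => ab
  | abbab => abab => b
  | aaabbbb => abbbb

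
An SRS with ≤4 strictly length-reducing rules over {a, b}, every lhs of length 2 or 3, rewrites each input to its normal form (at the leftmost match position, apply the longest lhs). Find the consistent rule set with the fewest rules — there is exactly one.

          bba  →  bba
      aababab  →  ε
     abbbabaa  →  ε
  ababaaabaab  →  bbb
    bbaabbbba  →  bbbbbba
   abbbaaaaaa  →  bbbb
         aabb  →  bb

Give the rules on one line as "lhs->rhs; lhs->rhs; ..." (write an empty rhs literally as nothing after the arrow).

aa->; aaa->b; ab->; bab->ab

  | bba
  | aababab => babab => abab => ab => ε
  | abbbabaa => bbabaa => babaa => abaa => aa => ε
  | ababaaabaab => abaaabaab => aaabaab => bbaab => bbb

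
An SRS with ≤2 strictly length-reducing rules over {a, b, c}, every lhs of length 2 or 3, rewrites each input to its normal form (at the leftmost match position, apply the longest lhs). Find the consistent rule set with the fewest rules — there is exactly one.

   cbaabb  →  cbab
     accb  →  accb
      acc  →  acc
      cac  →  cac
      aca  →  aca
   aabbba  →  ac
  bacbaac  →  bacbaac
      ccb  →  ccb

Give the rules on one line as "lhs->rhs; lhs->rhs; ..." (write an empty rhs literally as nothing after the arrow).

  | cbaabb => cbab
  | accb
  | acc
  | cac

aab->a; bba->c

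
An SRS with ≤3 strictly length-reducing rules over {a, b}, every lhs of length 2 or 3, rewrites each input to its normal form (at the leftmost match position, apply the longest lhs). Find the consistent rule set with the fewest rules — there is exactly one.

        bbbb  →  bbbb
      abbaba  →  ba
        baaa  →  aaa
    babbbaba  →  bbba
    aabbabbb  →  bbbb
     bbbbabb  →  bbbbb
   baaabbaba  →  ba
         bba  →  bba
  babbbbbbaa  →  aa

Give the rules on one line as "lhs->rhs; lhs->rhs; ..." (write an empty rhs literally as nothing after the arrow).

aab->b; ab->; baa->aa

  | bbbb
  | abbaba => baba => ba
  | baaa => aaa
  | babbbaba => bbbaba => bbba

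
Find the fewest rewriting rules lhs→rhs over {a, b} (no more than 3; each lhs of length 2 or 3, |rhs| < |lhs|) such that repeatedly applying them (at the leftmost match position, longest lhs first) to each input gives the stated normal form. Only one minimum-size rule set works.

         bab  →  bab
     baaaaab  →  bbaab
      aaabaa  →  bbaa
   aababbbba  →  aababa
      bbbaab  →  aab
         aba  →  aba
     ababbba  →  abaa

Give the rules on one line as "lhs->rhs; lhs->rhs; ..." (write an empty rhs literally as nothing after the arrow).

  | bab
  | baaaaab => bbaab
  | aaabaa => bbaa
  | aababbbba => aababa

aaa->b; bbb->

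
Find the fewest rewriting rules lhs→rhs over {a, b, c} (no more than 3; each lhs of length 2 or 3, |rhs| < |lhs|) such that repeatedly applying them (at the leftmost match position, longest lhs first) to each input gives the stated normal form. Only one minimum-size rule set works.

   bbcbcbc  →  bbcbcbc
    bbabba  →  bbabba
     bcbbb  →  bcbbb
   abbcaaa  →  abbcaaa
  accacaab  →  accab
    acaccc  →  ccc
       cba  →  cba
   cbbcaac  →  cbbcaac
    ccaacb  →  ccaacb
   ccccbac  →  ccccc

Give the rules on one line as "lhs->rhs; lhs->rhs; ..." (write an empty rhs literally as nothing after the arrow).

aca->; bac->c

  | bbcbcbc
  | bbabba
  | bcbbb
  | abbcaaa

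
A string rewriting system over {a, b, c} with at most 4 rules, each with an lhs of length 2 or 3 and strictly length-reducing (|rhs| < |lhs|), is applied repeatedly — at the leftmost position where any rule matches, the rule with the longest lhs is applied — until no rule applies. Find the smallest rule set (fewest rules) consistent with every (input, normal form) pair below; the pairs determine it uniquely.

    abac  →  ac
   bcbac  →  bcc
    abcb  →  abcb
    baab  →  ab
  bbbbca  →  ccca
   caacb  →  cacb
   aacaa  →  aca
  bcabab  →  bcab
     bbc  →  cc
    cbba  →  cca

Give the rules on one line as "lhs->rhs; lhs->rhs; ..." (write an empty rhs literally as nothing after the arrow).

  | abac => ac
  | bcbac => bcc
  | abcb
  | baab => ab

aa->a; ba->; bb->c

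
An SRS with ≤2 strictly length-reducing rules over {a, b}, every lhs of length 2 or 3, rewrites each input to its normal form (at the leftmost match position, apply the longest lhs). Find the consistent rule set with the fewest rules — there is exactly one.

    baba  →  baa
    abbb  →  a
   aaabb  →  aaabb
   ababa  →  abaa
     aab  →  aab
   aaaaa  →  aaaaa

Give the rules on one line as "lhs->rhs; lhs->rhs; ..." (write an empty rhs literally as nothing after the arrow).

  | baba => baa
  | abbb => a
  | aaabb
  | ababa => abaa

bab->ba; bbb->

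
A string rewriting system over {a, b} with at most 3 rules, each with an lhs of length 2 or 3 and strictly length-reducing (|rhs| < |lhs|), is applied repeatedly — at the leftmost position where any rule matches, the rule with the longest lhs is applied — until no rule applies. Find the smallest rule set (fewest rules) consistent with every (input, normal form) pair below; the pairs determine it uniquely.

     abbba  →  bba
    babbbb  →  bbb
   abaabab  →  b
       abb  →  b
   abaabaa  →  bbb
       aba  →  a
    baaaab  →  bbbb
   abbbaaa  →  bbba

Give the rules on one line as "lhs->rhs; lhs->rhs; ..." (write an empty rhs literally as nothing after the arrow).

aa->b; ab->; bab->

  | abbba => bba
  | babbbb => bbb
  | abaabab => aabab => bbab => b
  | abb => b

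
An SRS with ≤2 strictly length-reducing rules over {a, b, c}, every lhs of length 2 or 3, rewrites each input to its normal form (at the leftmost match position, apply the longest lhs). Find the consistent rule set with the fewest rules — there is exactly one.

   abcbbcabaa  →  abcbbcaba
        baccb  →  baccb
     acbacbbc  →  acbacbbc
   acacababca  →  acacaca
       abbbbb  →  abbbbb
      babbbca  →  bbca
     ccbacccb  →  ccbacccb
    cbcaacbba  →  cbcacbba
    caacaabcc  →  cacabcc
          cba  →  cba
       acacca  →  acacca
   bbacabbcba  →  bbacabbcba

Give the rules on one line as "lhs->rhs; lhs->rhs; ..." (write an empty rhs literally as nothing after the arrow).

aa->a; bab->

  | abcbbcabaa => abcbbcaba
  | baccb
  | acbacbbc
  | acacababca => acacaca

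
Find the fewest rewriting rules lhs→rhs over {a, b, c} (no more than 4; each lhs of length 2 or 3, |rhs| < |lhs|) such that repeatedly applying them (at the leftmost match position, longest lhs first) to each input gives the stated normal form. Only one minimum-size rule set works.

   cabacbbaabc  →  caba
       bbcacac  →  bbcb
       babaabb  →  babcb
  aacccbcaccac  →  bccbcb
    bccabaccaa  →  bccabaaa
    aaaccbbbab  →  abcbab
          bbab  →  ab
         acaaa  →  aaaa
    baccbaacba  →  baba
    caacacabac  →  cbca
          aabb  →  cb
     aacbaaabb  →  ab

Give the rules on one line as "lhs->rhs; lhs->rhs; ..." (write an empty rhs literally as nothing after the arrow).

aab->c; aac->b; ac->a; bba->a

  | cabacbbaabc => cababbaabc => cabaaabc => cabacc => cabac => caba
  | bbcacac => bbcaac => bbcb
  | babaabb => babcb
  | aacccbcaccac => bccbcaccac => bccbcacac => bccbcaac => bccbcb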